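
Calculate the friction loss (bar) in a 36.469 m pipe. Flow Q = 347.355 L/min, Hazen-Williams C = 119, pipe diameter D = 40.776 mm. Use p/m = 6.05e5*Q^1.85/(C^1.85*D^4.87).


Q^1.85 = 50168
C^1.85 = 6914.5
D^4.87 = 6.9610e+07
p/m = 0.063060 bar/m
p_total = 0.063060 * 36.469 = 2.2997 bar

2.2997 bar


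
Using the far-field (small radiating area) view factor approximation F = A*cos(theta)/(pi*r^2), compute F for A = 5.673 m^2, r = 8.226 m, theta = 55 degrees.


cos(55 deg) = 0.57358
pi*r^2 = 212.58
F = 5.673 * 0.57358 / 212.58 = 0.015307

0.015307


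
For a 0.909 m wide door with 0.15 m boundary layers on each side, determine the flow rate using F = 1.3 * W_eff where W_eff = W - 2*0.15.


W_eff = 0.909 - 0.30 = 0.609 m
F = 1.3 * 0.609 = 0.79170 persons/s

0.79170 persons/s


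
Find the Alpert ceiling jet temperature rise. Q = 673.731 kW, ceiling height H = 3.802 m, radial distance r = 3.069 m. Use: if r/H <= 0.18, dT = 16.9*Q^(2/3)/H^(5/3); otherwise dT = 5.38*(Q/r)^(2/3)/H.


r/H = 3.069 / 3.802 = 0.80721
r/H > 0.18, so dT = 5.38*(Q/r)^(2/3)/H
Q/r = 219.53
(Q/r)^(2/3) = 36.391
dT = 5.38 * 36.391 / 3.802 = 51.495 K

51.495 K


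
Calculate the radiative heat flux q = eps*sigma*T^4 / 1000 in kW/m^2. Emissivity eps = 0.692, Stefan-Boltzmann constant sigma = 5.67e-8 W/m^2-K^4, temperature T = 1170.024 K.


T^4 = 1.8740e+12
q = 0.692 * 5.67e-8 * 1.8740e+12 / 1000 = 73.531 kW/m^2

73.531 kW/m^2


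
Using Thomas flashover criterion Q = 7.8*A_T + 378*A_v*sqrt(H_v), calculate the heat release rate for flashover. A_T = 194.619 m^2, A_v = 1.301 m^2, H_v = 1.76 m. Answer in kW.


7.8*A_T = 1518.0
sqrt(H_v) = 1.3266
378*A_v*sqrt(H_v) = 652.42
Q = 1518.0 + 652.42 = 2170.4 kW

2170.4 kW


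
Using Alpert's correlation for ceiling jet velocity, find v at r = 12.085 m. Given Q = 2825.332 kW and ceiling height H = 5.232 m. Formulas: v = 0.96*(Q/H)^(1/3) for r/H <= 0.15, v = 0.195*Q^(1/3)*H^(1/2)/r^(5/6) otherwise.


r/H = 12.085 / 5.232 = 2.3098
r/H > 0.15, so v = 0.195*Q^(1/3)*H^(1/2)/r^(5/6)
Q^(1/3) = 14.137
H^(1/2) = 2.2874
r^(5/6) = 7.9776
v = 0.195 * 14.137 * 2.2874 / 7.9776 = 0.79041 m/s

0.79041 m/s


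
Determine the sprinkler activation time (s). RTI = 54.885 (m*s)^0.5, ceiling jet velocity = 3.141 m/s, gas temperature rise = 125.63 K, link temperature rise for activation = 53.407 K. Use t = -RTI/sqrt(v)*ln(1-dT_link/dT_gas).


dT_link/dT_gas = 0.42511
ln(1 - 0.42511) = -0.55358
t = -54.885 / sqrt(3.141) * -0.55358 = 17.144 s

17.144 s


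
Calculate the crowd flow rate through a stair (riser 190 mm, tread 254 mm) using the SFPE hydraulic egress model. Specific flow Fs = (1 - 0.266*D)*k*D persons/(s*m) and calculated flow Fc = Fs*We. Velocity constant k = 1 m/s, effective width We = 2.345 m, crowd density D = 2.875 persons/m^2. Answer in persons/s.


1 - 0.266*D = 1 - 0.266*2.875 = 0.23525
Fs = 0.23525 * 1 * 2.875 = 0.67634 persons/(s*m)
Fc = 0.67634 * 2.345 = 1.5860 persons/s

1.5860 persons/s


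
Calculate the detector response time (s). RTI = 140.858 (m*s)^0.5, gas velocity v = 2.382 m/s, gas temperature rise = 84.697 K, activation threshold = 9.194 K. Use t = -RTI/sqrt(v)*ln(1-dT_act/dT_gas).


dT_act/dT_gas = 0.10855
ln(1 - 0.10855) = -0.11491
t = -140.858 / sqrt(2.382) * -0.11491 = 10.487 s

10.487 s


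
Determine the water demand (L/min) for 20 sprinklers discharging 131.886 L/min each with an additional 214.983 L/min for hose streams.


Sprinkler demand = 20 * 131.886 = 2637.72 L/min
Total = 2637.72 + 214.983 = 2852.703 L/min

2852.703 L/min


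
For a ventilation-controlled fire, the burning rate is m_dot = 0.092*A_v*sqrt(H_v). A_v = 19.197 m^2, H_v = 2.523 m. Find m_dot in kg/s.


sqrt(H_v) = 1.5884
m_dot = 0.092 * 19.197 * 1.5884 = 2.8053 kg/s

2.8053 kg/s


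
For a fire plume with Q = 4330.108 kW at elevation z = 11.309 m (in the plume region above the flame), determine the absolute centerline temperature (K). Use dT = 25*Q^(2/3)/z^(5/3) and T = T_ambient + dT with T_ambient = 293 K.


Q^(2/3) = 265.66
z^(5/3) = 56.978
dT = 25 * 265.66 / 56.978 = 116.56 K
T = 293 + 116.56 = 409.56 K

409.56 K


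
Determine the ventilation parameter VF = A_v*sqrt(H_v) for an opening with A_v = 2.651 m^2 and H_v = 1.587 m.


sqrt(H_v) = 1.2598
VF = 2.651 * 1.2598 = 3.3396 m^(5/2)

3.3396 m^(5/2)


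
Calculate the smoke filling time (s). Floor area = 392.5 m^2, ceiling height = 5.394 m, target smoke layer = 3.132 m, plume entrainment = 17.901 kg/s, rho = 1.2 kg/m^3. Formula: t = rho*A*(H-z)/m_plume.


H - z = 2.262 m
t = 1.2 * 392.5 * 2.262 / 17.901 = 59.516 s

59.516 s


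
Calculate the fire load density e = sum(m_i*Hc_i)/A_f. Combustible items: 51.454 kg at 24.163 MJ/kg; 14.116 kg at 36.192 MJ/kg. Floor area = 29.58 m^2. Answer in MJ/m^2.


Total energy = 51.454*24.163 + 14.116*36.192
= 1243.283 + 510.8863
= 1754.169 MJ
e = 1754.169 / 29.58 = 59.303 MJ/m^2

59.303 MJ/m^2


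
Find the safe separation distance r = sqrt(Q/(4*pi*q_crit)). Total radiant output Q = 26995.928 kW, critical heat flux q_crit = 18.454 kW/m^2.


4*pi*q_crit = 231.90
Q/(4*pi*q_crit) = 116.41
r = sqrt(116.41) = 10.789 m

10.789 m


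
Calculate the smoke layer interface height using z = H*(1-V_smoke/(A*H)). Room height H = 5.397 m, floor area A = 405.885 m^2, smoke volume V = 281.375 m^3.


V/(A*H) = 0.12845
1 - 0.12845 = 0.87155
z = 5.397 * 0.87155 = 4.7038 m

4.7038 m


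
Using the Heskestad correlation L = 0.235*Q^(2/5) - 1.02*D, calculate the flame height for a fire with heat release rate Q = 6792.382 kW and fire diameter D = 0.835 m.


Q^(2/5) = 34.104
0.235 * Q^(2/5) = 8.0145
1.02 * D = 0.85170
L = 7.1628 m

7.1628 m


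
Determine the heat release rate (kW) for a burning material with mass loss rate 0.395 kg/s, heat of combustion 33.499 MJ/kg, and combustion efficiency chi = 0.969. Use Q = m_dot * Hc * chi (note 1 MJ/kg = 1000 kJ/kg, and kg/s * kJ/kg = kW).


Hc = 33.499 MJ/kg = 33.499 * 1000 kJ/kg = 33499 kJ/kg
Q = 0.395 kg/s * 33499 kJ/kg * 0.969 = 12822 kW

12822 kW


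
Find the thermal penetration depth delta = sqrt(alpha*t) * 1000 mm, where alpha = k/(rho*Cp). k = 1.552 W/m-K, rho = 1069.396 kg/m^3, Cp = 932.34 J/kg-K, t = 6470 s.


alpha = 1.552 / (1069.396 * 932.34) = 1.5566e-06 m^2/s
alpha * t = 0.010071
delta = sqrt(0.010071) * 1000 = 100.36 mm

100.36 mm


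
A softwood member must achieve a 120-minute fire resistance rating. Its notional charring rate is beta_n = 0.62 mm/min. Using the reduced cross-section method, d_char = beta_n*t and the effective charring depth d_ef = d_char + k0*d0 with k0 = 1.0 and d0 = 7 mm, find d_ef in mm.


d_char = 0.62 * 120 = 74.4 mm
d_ef = 74.4 + 1.0*7 = 81.4 mm

81.4 mm


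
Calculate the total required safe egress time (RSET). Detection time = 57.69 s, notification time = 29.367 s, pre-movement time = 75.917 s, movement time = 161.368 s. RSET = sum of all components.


Total = 57.69 + 29.367 + 75.917 + 161.368 = 324.342 s

324.342 s


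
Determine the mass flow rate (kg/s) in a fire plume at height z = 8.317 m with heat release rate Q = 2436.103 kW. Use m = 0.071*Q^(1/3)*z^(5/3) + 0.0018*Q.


Q^(1/3) = 13.455
z^(5/3) = 34.141
First term = 0.071 * 13.455 * 34.141 = 32.616
Second term = 0.0018 * 2436.103 = 4.3850
m = 37.001 kg/s

37.001 kg/s


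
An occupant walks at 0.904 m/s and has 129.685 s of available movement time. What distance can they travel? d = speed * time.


d = 0.904 * 129.685 = 117.24 m

117.24 m


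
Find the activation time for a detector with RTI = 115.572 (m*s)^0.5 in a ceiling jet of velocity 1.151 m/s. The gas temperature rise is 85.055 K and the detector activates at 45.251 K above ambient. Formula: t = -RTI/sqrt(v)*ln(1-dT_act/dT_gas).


dT_act/dT_gas = 0.53202
ln(1 - 0.53202) = -0.75933
t = -115.572 / sqrt(1.151) * -0.75933 = 81.799 s

81.799 s


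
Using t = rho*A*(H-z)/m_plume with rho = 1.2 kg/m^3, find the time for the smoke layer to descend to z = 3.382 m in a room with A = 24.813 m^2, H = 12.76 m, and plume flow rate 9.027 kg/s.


H - z = 9.378 m
t = 1.2 * 24.813 * 9.378 / 9.027 = 30.933 s

30.933 s


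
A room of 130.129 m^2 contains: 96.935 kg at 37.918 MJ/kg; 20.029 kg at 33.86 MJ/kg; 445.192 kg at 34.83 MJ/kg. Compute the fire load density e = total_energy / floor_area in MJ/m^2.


Total energy = 96.935*37.918 + 20.029*33.86 + 445.192*34.83
= 3675.581 + 678.1819 + 15506.04
= 19859.80 MJ
e = 19859.80 / 130.129 = 152.62 MJ/m^2

152.62 MJ/m^2


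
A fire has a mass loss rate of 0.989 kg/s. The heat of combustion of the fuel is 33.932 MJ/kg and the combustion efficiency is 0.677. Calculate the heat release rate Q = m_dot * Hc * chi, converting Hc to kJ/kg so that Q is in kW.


Hc = 33.932 MJ/kg = 33.932 * 1000 kJ/kg = 33932 kJ/kg
Q = 0.989 kg/s * 33932 kJ/kg * 0.677 = 22719 kW

22719 kW


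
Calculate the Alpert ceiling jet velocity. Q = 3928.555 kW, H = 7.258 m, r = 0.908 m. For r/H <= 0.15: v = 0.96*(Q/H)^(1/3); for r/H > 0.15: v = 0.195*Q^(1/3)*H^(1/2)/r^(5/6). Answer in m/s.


r/H = 0.908 / 7.258 = 0.12510
r/H <= 0.15, so v = 0.96*(Q/H)^(1/3)
Q/H = 541.27
(Q/H)^(1/3) = 8.1496
v = 0.96 * 8.1496 = 7.8237 m/s

7.8237 m/s


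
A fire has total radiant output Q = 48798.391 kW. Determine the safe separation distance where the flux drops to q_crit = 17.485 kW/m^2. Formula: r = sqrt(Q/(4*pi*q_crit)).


4*pi*q_crit = 219.72
Q/(4*pi*q_crit) = 222.09
r = sqrt(222.09) = 14.903 m

14.903 m


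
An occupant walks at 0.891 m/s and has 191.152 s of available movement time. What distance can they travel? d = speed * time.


d = 0.891 * 191.152 = 170.32 m

170.32 m


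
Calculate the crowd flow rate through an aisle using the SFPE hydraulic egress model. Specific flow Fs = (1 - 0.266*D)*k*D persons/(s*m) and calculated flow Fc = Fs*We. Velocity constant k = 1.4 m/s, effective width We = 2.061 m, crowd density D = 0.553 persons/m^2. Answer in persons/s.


1 - 0.266*D = 1 - 0.266*0.553 = 0.85290
Fs = 0.85290 * 1.4 * 0.553 = 0.66032 persons/(s*m)
Fc = 0.66032 * 2.061 = 1.3609 persons/s

1.3609 persons/s


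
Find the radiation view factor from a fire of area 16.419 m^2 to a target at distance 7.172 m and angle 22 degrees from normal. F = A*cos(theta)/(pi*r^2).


cos(22 deg) = 0.92718
pi*r^2 = 161.60
F = 16.419 * 0.92718 / 161.60 = 0.094207

0.094207


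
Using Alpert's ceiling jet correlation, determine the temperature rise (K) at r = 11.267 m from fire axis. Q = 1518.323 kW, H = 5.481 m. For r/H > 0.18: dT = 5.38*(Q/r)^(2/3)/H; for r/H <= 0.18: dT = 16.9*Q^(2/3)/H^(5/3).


r/H = 11.267 / 5.481 = 2.0556
r/H > 0.18, so dT = 5.38*(Q/r)^(2/3)/H
Q/r = 134.76
(Q/r)^(2/3) = 26.285
dT = 5.38 * 26.285 / 5.481 = 25.800 K

25.800 K


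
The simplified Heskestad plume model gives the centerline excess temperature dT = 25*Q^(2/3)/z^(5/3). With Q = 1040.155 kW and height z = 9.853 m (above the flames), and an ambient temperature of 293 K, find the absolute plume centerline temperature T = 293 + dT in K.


Q^(2/3) = 102.66
z^(5/3) = 45.284
dT = 25 * 102.66 / 45.284 = 56.675 K
T = 293 + 56.675 = 349.67 K

349.67 K


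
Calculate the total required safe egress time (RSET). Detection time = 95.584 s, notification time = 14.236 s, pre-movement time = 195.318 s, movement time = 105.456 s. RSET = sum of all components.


Total = 95.584 + 14.236 + 195.318 + 105.456 = 410.594 s

410.594 s


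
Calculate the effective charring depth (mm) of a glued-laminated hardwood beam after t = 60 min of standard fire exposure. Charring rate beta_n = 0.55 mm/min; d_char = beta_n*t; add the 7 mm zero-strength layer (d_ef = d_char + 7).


d_char = 0.55 * 60 = 33 mm
d_ef = 33 + 1.0*7 = 40 mm

40 mm


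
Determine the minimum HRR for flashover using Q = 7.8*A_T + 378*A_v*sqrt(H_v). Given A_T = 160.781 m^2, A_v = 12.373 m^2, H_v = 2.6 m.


7.8*A_T = 1254.1
sqrt(H_v) = 1.6125
378*A_v*sqrt(H_v) = 7541.4
Q = 1254.1 + 7541.4 = 8795.5 kW

8795.5 kW


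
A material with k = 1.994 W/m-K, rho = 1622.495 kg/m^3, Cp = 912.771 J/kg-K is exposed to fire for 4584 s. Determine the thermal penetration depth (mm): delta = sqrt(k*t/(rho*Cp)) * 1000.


alpha = 1.994 / (1622.495 * 912.771) = 1.3464e-06 m^2/s
alpha * t = 0.0061720
delta = sqrt(0.0061720) * 1000 = 78.562 mm

78.562 mm


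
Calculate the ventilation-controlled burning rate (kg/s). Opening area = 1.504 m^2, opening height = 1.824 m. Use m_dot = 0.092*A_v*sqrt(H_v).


sqrt(H_v) = 1.3506
m_dot = 0.092 * 1.504 * 1.3506 = 0.18687 kg/s

0.18687 kg/s


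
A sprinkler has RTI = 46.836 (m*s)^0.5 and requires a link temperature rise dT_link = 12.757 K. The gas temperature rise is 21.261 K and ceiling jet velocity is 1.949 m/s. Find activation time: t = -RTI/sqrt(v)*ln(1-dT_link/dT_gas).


dT_link/dT_gas = 0.60002
ln(1 - 0.60002) = -0.91634
t = -46.836 / sqrt(1.949) * -0.91634 = 30.742 s

30.742 s


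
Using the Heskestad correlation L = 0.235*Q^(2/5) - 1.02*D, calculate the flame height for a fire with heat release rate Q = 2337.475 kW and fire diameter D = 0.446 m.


Q^(2/5) = 22.259
0.235 * Q^(2/5) = 5.2308
1.02 * D = 0.45492
L = 4.7759 m

4.7759 m


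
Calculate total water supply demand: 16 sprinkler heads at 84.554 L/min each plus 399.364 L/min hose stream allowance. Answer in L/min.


Sprinkler demand = 16 * 84.554 = 1352.864 L/min
Total = 1352.864 + 399.364 = 1752.228 L/min

1752.228 L/min


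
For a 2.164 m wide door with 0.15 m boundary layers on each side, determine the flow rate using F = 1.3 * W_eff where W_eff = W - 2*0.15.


W_eff = 2.164 - 0.30 = 1.864 m
F = 1.3 * 1.864 = 2.4232 persons/s

2.4232 persons/s


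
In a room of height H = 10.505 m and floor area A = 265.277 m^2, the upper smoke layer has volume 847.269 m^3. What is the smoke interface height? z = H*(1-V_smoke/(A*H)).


V/(A*H) = 0.30404
1 - 0.30404 = 0.69596
z = 10.505 * 0.69596 = 7.3111 m

7.3111 m


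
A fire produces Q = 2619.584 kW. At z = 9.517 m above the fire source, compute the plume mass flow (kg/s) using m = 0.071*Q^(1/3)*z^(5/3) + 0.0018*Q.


Q^(1/3) = 13.785
z^(5/3) = 42.740
First term = 0.071 * 13.785 * 42.740 = 41.831
Second term = 0.0018 * 2619.584 = 4.7153
m = 46.547 kg/s

46.547 kg/s


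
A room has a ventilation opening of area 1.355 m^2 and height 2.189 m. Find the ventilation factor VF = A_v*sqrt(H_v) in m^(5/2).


sqrt(H_v) = 1.4795
VF = 1.355 * 1.4795 = 2.0048 m^(5/2)

2.0048 m^(5/2)


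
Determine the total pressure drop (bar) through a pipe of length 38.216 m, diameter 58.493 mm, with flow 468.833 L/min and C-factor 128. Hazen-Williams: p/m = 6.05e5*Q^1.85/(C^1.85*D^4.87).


Q^1.85 = 87374
C^1.85 = 7913.0
D^4.87 = 4.0346e+08
p/m = 0.016558 bar/m
p_total = 0.016558 * 38.216 = 0.63278 bar

0.63278 bar


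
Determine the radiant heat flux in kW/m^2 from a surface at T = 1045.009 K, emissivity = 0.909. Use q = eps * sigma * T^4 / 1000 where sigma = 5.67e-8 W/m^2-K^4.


T^4 = 1.1926e+12
q = 0.909 * 5.67e-8 * 1.1926e+12 / 1000 = 61.465 kW/m^2

61.465 kW/m^2


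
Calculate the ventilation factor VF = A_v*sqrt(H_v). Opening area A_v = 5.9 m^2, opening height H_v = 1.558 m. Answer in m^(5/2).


sqrt(H_v) = 1.2482
VF = 5.9 * 1.2482 = 7.3644 m^(5/2)

7.3644 m^(5/2)


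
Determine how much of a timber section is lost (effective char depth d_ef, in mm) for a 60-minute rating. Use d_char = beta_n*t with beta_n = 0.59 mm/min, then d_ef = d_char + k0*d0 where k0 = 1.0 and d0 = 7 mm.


d_char = 0.59 * 60 = 35.4 mm
d_ef = 35.4 + 1.0*7 = 42.4 mm

42.4 mm


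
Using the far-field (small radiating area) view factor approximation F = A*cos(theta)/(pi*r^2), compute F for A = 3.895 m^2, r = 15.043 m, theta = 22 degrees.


cos(22 deg) = 0.92718
pi*r^2 = 710.92
F = 3.895 * 0.92718 / 710.92 = 0.0050799

0.0050799


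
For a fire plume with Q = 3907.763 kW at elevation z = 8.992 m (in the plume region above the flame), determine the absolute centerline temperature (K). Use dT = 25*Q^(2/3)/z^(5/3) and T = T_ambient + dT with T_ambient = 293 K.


Q^(2/3) = 248.10
z^(5/3) = 38.883
dT = 25 * 248.10 / 38.883 = 159.51 K
T = 293 + 159.51 = 452.51 K

452.51 K


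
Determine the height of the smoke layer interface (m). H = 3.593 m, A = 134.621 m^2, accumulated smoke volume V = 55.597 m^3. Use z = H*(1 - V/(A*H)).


V/(A*H) = 0.11494
1 - 0.11494 = 0.88506
z = 3.593 * 0.88506 = 3.1800 m

3.1800 m


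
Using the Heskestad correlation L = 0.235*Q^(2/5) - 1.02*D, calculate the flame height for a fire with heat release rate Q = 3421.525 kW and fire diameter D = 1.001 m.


Q^(2/5) = 25.923
0.235 * Q^(2/5) = 6.0919
1.02 * D = 1.0210
L = 5.0709 m

5.0709 m


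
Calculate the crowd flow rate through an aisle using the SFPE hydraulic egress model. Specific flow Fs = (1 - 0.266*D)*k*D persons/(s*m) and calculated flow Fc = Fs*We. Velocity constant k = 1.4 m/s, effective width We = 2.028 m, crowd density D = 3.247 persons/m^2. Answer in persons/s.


1 - 0.266*D = 1 - 0.266*3.247 = 0.13630
Fs = 0.13630 * 1.4 * 3.247 = 0.61958 persons/(s*m)
Fc = 0.61958 * 2.028 = 1.2565 persons/s

1.2565 persons/s


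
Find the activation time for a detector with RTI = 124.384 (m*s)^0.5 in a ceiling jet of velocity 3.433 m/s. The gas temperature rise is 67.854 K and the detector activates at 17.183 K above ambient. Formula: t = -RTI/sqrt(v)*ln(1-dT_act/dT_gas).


dT_act/dT_gas = 0.25323
ln(1 - 0.25323) = -0.29200
t = -124.384 / sqrt(3.433) * -0.29200 = 19.603 s

19.603 s


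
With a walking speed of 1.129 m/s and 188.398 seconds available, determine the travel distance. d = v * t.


d = 1.129 * 188.398 = 212.70 m

212.70 m


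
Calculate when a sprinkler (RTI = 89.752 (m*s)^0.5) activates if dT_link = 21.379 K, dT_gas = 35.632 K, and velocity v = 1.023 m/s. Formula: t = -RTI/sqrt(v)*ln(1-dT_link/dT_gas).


dT_link/dT_gas = 0.59999
ln(1 - 0.59999) = -0.91628
t = -89.752 / sqrt(1.023) * -0.91628 = 81.308 s

81.308 s


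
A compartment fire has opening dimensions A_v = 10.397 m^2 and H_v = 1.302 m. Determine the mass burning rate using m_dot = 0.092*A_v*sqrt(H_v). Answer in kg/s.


sqrt(H_v) = 1.1411
m_dot = 0.092 * 10.397 * 1.1411 = 1.0914 kg/s

1.0914 kg/s


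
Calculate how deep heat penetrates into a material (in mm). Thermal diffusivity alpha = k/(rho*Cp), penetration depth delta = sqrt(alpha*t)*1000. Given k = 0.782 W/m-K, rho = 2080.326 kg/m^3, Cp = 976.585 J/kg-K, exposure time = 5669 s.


alpha = 0.782 / (2080.326 * 976.585) = 3.8492e-07 m^2/s
alpha * t = 0.0021821
delta = sqrt(0.0021821) * 1000 = 46.713 mm

46.713 mm


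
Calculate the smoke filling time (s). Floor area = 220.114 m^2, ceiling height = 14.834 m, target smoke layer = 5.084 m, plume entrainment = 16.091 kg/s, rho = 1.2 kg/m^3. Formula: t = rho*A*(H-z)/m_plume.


H - z = 9.75 m
t = 1.2 * 220.114 * 9.75 / 16.091 = 160.05 s

160.05 s


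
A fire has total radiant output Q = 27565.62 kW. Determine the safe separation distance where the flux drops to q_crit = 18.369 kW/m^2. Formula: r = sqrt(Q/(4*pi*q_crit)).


4*pi*q_crit = 230.83
Q/(4*pi*q_crit) = 119.42
r = sqrt(119.42) = 10.928 m

10.928 m


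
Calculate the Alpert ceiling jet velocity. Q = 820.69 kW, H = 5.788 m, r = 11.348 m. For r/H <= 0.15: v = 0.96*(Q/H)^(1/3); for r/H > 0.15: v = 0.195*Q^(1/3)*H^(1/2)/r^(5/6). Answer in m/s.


r/H = 11.348 / 5.788 = 1.9606
r/H > 0.15, so v = 0.195*Q^(1/3)*H^(1/2)/r^(5/6)
Q^(1/3) = 9.3625
H^(1/2) = 2.4058
r^(5/6) = 7.5701
v = 0.195 * 9.3625 * 2.4058 / 7.5701 = 0.58022 m/s

0.58022 m/s


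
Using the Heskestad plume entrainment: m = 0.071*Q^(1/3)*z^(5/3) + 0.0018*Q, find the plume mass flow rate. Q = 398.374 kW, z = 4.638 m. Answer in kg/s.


Q^(1/3) = 7.3581
z^(5/3) = 12.899
First term = 0.071 * 7.3581 * 12.899 = 6.7387
Second term = 0.0018 * 398.374 = 0.71707
m = 7.4557 kg/s

7.4557 kg/s


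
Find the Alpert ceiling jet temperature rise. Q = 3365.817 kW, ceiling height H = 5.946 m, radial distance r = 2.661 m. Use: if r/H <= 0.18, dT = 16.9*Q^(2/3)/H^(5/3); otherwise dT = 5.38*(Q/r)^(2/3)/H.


r/H = 2.661 / 5.946 = 0.44753
r/H > 0.18, so dT = 5.38*(Q/r)^(2/3)/H
Q/r = 1264.9
(Q/r)^(2/3) = 116.96
dT = 5.38 * 116.96 / 5.946 = 105.82 K

105.82 K


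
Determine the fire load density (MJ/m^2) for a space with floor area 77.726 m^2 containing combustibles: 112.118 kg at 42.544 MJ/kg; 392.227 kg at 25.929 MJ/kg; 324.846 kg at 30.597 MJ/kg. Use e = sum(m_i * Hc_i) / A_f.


Total energy = 112.118*42.544 + 392.227*25.929 + 324.846*30.597
= 4769.948 + 10170.05 + 9939.313
= 24879.32 MJ
e = 24879.32 / 77.726 = 320.09 MJ/m^2

320.09 MJ/m^2


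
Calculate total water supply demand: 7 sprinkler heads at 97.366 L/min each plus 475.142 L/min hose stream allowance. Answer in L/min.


Sprinkler demand = 7 * 97.366 = 681.562 L/min
Total = 681.562 + 475.142 = 1156.704 L/min

1156.704 L/min


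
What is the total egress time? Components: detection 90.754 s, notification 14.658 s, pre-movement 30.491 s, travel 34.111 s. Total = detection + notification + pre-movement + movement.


Total = 90.754 + 14.658 + 30.491 + 34.111 = 170.014 s

170.014 s


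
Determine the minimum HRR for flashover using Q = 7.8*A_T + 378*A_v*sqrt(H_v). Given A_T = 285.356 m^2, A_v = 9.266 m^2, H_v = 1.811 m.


7.8*A_T = 2225.8
sqrt(H_v) = 1.3457
378*A_v*sqrt(H_v) = 4713.5
Q = 2225.8 + 4713.5 = 6939.3 kW

6939.3 kW


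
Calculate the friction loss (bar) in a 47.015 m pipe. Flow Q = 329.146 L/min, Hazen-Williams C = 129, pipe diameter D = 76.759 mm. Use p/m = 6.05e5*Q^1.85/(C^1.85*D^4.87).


Q^1.85 = 45412
C^1.85 = 8027.7
D^4.87 = 1.5156e+09
p/m = 0.0022582 bar/m
p_total = 0.0022582 * 47.015 = 0.10617 bar

0.10617 bar


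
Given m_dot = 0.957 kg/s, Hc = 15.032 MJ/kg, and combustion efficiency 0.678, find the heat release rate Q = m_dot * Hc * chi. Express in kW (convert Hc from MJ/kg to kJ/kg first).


Hc = 15.032 MJ/kg = 15.032 * 1000 kJ/kg = 15032 kJ/kg
Q = 0.957 kg/s * 15032 kJ/kg * 0.678 = 9753.5 kW

9753.5 kW


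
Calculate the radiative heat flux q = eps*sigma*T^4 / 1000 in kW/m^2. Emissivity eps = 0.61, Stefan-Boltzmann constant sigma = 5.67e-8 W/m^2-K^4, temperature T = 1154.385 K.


T^4 = 1.7758e+12
q = 0.61 * 5.67e-8 * 1.7758e+12 / 1000 = 61.421 kW/m^2

61.421 kW/m^2


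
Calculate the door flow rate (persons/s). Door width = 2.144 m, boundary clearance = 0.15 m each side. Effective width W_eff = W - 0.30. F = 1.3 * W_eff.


W_eff = 2.144 - 0.30 = 1.844 m
F = 1.3 * 1.844 = 2.3972 persons/s

2.3972 persons/s


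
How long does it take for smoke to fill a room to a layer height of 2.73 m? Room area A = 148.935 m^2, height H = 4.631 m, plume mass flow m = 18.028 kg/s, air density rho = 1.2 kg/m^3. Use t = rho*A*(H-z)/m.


H - z = 1.901 m
t = 1.2 * 148.935 * 1.901 / 18.028 = 18.846 s

18.846 s


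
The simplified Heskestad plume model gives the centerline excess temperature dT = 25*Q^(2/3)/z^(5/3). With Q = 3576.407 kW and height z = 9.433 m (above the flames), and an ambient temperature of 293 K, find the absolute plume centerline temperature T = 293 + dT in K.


Q^(2/3) = 233.86
z^(5/3) = 42.113
dT = 25 * 233.86 / 42.113 = 138.83 K
T = 293 + 138.83 = 431.83 K

431.83 K


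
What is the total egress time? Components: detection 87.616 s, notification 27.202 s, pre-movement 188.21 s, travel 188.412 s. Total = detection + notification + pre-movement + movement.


Total = 87.616 + 27.202 + 188.21 + 188.412 = 491.44 s

491.44 s


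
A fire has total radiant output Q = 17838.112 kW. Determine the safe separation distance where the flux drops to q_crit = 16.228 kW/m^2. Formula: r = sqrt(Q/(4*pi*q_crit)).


4*pi*q_crit = 203.93
Q/(4*pi*q_crit) = 87.473
r = sqrt(87.473) = 9.3527 m

9.3527 m


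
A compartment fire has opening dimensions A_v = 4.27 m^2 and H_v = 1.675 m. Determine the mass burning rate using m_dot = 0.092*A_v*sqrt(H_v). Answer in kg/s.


sqrt(H_v) = 1.2942
m_dot = 0.092 * 4.27 * 1.2942 = 0.50842 kg/s

0.50842 kg/s


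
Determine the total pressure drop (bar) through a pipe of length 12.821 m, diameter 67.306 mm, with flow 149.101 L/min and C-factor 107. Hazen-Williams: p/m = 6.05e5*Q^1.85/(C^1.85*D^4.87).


Q^1.85 = 10494
C^1.85 = 5680.2
D^4.87 = 7.9914e+08
p/m = 0.0013987 bar/m
p_total = 0.0013987 * 12.821 = 0.017932 bar

0.017932 bar


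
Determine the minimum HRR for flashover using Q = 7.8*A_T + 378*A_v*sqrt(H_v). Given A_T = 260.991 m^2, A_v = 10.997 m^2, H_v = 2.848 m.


7.8*A_T = 2035.7
sqrt(H_v) = 1.6876
378*A_v*sqrt(H_v) = 7015.1
Q = 2035.7 + 7015.1 = 9050.9 kW

9050.9 kW


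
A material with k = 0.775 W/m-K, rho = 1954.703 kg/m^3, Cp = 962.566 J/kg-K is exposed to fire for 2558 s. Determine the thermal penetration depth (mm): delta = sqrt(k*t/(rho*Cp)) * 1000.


alpha = 0.775 / (1954.703 * 962.566) = 4.1190e-07 m^2/s
alpha * t = 0.0010536
delta = sqrt(0.0010536) * 1000 = 32.460 mm

32.460 mm


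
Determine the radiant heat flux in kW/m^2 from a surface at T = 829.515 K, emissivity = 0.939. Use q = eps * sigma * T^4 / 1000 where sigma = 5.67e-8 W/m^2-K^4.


T^4 = 4.7347e+11
q = 0.939 * 5.67e-8 * 4.7347e+11 / 1000 = 25.208 kW/m^2

25.208 kW/m^2


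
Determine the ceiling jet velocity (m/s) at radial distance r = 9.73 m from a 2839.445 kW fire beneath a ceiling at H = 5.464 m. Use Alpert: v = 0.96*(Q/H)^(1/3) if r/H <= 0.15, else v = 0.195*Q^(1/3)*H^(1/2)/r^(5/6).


r/H = 9.73 / 5.464 = 1.7807
r/H > 0.15, so v = 0.195*Q^(1/3)*H^(1/2)/r^(5/6)
Q^(1/3) = 14.160
H^(1/2) = 2.3375
r^(5/6) = 6.6593
v = 0.195 * 14.160 * 2.3375 / 6.6593 = 0.96926 m/s

0.96926 m/s


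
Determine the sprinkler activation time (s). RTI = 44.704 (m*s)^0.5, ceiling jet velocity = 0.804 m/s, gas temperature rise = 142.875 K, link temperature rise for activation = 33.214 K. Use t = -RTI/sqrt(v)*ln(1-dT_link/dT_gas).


dT_link/dT_gas = 0.23247
ln(1 - 0.23247) = -0.26458
t = -44.704 / sqrt(0.804) * -0.26458 = 13.191 s

13.191 s


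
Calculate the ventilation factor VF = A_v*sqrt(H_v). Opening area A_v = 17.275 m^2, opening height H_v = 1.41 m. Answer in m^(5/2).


sqrt(H_v) = 1.1874
VF = 17.275 * 1.1874 = 20.513 m^(5/2)

20.513 m^(5/2)


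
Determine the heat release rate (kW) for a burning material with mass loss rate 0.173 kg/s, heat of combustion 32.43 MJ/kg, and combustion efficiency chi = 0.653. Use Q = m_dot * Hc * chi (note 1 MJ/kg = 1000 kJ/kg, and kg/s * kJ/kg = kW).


Hc = 32.43 MJ/kg = 32.43 * 1000 kJ/kg = 32430 kJ/kg
Q = 0.173 kg/s * 32430 kJ/kg * 0.653 = 3663.6 kW

3663.6 kW


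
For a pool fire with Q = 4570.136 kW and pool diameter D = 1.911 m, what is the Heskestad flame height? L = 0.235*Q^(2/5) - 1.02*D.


Q^(2/5) = 29.105
0.235 * Q^(2/5) = 6.8397
1.02 * D = 1.9492
L = 4.8905 m

4.8905 m


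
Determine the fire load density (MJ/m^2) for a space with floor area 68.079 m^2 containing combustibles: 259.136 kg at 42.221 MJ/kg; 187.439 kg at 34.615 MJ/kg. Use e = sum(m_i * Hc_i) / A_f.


Total energy = 259.136*42.221 + 187.439*34.615
= 10940.98 + 6488.201
= 17429.18 MJ
e = 17429.18 / 68.079 = 256.01 MJ/m^2

256.01 MJ/m^2


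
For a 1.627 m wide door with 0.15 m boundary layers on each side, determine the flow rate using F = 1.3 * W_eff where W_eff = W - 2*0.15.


W_eff = 1.627 - 0.30 = 1.327 m
F = 1.3 * 1.327 = 1.7251 persons/s

1.7251 persons/s


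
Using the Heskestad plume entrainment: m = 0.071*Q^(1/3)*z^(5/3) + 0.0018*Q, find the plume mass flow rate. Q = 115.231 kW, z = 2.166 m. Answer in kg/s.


Q^(1/3) = 4.8662
z^(5/3) = 3.6260
First term = 0.071 * 4.8662 * 3.6260 = 1.2528
Second term = 0.0018 * 115.231 = 0.20742
m = 1.4602 kg/s

1.4602 kg/s


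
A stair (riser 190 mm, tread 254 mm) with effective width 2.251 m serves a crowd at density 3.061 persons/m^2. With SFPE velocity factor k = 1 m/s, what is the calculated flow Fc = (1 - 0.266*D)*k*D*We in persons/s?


1 - 0.266*D = 1 - 0.266*3.061 = 0.18577
Fs = 0.18577 * 1 * 3.061 = 0.56865 persons/(s*m)
Fc = 0.56865 * 2.251 = 1.2800 persons/s

1.2800 persons/s


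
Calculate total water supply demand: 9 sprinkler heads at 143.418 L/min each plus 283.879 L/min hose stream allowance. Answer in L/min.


Sprinkler demand = 9 * 143.418 = 1290.762 L/min
Total = 1290.762 + 283.879 = 1574.641 L/min

1574.641 L/min


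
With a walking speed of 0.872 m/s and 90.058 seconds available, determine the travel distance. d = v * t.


d = 0.872 * 90.058 = 78.531 m

78.531 m


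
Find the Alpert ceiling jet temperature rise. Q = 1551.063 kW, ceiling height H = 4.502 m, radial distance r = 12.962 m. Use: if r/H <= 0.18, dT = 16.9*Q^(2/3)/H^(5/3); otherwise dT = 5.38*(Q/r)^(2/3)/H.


r/H = 12.962 / 4.502 = 2.8792
r/H > 0.18, so dT = 5.38*(Q/r)^(2/3)/H
Q/r = 119.66
(Q/r)^(2/3) = 24.283
dT = 5.38 * 24.283 / 4.502 = 29.019 K

29.019 K


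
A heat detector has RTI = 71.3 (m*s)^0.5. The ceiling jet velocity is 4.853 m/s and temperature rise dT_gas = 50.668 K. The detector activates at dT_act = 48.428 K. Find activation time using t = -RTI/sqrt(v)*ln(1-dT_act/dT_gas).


dT_act/dT_gas = 0.95579
ln(1 - 0.95579) = -3.1188
t = -71.3 / sqrt(4.853) * -3.1188 = 100.94 s

100.94 s


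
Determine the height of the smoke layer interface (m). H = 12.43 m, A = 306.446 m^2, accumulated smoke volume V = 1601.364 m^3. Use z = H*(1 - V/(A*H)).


V/(A*H) = 0.42040
1 - 0.42040 = 0.57960
z = 12.43 * 0.57960 = 7.2044 m

7.2044 m


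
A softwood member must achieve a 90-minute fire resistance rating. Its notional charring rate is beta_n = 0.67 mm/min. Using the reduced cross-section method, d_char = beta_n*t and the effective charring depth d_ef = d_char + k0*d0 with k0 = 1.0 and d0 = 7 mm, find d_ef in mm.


d_char = 0.67 * 90 = 60.3 mm
d_ef = 60.3 + 1.0*7 = 67.3 mm

67.3 mm


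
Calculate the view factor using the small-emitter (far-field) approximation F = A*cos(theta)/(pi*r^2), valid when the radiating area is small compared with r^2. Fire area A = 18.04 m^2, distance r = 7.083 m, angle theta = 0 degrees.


cos(0 deg) = 1
pi*r^2 = 157.61
F = 18.04 * 1 / 157.61 = 0.11446

0.11446


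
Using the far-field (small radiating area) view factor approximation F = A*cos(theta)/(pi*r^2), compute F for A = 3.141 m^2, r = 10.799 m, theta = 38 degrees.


cos(38 deg) = 0.78801
pi*r^2 = 366.37
F = 3.141 * 0.78801 / 366.37 = 0.0067559

0.0067559


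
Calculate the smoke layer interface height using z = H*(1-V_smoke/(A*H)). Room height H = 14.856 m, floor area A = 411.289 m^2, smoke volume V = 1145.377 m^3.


V/(A*H) = 0.18746
1 - 0.18746 = 0.81254
z = 14.856 * 0.81254 = 12.071 m

12.071 m


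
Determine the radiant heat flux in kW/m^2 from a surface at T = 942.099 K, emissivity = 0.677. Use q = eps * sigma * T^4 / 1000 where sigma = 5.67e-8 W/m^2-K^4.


T^4 = 7.8775e+11
q = 0.677 * 5.67e-8 * 7.8775e+11 / 1000 = 30.238 kW/m^2

30.238 kW/m^2


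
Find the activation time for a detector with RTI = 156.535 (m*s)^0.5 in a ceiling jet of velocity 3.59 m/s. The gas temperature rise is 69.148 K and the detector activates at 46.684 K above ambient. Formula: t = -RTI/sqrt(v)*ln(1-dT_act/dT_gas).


dT_act/dT_gas = 0.67513
ln(1 - 0.67513) = -1.1243
t = -156.535 / sqrt(3.59) * -1.1243 = 92.888 s

92.888 s


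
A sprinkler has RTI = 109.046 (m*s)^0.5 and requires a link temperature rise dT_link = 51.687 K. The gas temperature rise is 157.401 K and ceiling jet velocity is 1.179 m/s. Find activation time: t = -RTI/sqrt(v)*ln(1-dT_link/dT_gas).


dT_link/dT_gas = 0.32838
ln(1 - 0.32838) = -0.39806
t = -109.046 / sqrt(1.179) * -0.39806 = 39.976 s

39.976 s


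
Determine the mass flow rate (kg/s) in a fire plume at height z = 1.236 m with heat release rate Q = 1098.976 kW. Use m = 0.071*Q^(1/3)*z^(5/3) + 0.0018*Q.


Q^(1/3) = 10.320
z^(5/3) = 1.4235
First term = 0.071 * 10.320 * 1.4235 = 1.0430
Second term = 0.0018 * 1098.976 = 1.9782
m = 3.0212 kg/s

3.0212 kg/s


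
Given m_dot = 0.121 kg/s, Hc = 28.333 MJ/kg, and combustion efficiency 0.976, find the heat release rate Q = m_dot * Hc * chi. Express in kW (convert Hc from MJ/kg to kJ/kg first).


Hc = 28.333 MJ/kg = 28.333 * 1000 kJ/kg = 28333 kJ/kg
Q = 0.121 kg/s * 28333 kJ/kg * 0.976 = 3346.0 kW

3346.0 kW


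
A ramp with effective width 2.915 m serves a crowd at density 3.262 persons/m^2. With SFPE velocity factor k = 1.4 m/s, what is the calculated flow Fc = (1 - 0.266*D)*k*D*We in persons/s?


1 - 0.266*D = 1 - 0.266*3.262 = 0.13231
Fs = 0.13231 * 1.4 * 3.262 = 0.60422 persons/(s*m)
Fc = 0.60422 * 2.915 = 1.7613 persons/s

1.7613 persons/s


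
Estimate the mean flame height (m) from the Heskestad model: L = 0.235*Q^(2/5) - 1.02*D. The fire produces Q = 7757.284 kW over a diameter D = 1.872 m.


Q^(2/5) = 35.965
0.235 * Q^(2/5) = 8.4518
1.02 * D = 1.9094
L = 6.5424 m

6.5424 m


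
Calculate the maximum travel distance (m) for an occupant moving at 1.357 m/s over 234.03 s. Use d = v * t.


d = 1.357 * 234.03 = 317.58 m

317.58 m


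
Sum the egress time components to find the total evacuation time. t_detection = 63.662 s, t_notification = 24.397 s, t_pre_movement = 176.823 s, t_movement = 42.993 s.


Total = 63.662 + 24.397 + 176.823 + 42.993 = 307.875 s

307.875 s


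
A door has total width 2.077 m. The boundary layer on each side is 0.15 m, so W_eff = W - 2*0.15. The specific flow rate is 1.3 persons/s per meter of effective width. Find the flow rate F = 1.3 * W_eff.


W_eff = 2.077 - 0.30 = 1.777 m
F = 1.3 * 1.777 = 2.3101 persons/s

2.3101 persons/s


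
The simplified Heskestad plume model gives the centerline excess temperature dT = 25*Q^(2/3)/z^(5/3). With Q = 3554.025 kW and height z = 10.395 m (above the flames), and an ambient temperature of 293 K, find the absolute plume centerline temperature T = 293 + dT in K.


Q^(2/3) = 232.89
z^(5/3) = 49.512
dT = 25 * 232.89 / 49.512 = 117.59 K
T = 293 + 117.59 = 410.59 K

410.59 K


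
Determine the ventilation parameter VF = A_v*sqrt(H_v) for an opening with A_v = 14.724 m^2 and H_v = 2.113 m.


sqrt(H_v) = 1.4536
VF = 14.724 * 1.4536 = 21.403 m^(5/2)

21.403 m^(5/2)


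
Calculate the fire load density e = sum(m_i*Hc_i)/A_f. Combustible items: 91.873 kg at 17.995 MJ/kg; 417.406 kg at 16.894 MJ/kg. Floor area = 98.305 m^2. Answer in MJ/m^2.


Total energy = 91.873*17.995 + 417.406*16.894
= 1653.255 + 7051.657
= 8704.912 MJ
e = 8704.912 / 98.305 = 88.550 MJ/m^2

88.550 MJ/m^2


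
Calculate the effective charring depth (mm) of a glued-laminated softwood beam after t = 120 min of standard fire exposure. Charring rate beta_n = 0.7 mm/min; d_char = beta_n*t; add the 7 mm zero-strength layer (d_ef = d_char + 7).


d_char = 0.7 * 120 = 84 mm
d_ef = 84 + 1.0*7 = 91 mm

91 mm


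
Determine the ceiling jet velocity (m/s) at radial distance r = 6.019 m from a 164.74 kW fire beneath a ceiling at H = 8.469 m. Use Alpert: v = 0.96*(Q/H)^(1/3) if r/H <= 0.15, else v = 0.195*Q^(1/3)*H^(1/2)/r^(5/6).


r/H = 6.019 / 8.469 = 0.71071
r/H > 0.15, so v = 0.195*Q^(1/3)*H^(1/2)/r^(5/6)
Q^(1/3) = 5.4819
H^(1/2) = 2.9102
r^(5/6) = 4.4628
v = 0.195 * 5.4819 * 2.9102 / 4.4628 = 0.69708 m/s

0.69708 m/s


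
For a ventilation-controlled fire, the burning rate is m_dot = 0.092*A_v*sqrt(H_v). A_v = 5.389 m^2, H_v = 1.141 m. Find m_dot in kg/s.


sqrt(H_v) = 1.0682
m_dot = 0.092 * 5.389 * 1.0682 = 0.52959 kg/s

0.52959 kg/s


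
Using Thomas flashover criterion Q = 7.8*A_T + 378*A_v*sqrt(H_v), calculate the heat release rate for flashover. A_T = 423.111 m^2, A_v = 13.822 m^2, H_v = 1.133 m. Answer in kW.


7.8*A_T = 3300.3
sqrt(H_v) = 1.0644
378*A_v*sqrt(H_v) = 5561.3
Q = 3300.3 + 5561.3 = 8861.6 kW

8861.6 kW


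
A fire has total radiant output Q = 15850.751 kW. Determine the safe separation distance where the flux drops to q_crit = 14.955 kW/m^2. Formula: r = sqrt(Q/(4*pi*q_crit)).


4*pi*q_crit = 187.93
Q/(4*pi*q_crit) = 84.344
r = sqrt(84.344) = 9.1839 m

9.1839 m


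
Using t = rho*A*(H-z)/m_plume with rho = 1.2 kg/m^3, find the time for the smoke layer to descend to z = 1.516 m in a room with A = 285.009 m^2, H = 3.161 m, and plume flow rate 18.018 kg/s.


H - z = 1.645 m
t = 1.2 * 285.009 * 1.645 / 18.018 = 31.225 s

31.225 s


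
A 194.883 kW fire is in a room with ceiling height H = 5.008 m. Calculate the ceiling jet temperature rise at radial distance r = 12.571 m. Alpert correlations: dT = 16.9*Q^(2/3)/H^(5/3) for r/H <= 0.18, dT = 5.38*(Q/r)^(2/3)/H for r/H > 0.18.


r/H = 12.571 / 5.008 = 2.5102
r/H > 0.18, so dT = 5.38*(Q/r)^(2/3)/H
Q/r = 15.503
(Q/r)^(2/3) = 6.2173
dT = 5.38 * 6.2173 / 5.008 = 6.6791 K

6.6791 K


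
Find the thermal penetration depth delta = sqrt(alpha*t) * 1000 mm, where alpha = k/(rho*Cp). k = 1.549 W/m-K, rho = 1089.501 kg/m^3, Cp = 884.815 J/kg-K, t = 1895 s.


alpha = 1.549 / (1089.501 * 884.815) = 1.6068e-06 m^2/s
alpha * t = 0.0030450
delta = sqrt(0.0030450) * 1000 = 55.181 mm

55.181 mm


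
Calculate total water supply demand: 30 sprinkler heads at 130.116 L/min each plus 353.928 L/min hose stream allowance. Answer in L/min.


Sprinkler demand = 30 * 130.116 = 3903.48 L/min
Total = 3903.48 + 353.928 = 4257.408 L/min

4257.408 L/min


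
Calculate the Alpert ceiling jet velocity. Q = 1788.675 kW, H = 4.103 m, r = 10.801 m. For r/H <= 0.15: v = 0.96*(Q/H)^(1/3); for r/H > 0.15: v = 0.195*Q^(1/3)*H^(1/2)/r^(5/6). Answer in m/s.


r/H = 10.801 / 4.103 = 2.6325
r/H > 0.15, so v = 0.195*Q^(1/3)*H^(1/2)/r^(5/6)
Q^(1/3) = 12.139
H^(1/2) = 2.0256
r^(5/6) = 7.2647
v = 0.195 * 12.139 * 2.0256 / 7.2647 = 0.66000 m/s

0.66000 m/s


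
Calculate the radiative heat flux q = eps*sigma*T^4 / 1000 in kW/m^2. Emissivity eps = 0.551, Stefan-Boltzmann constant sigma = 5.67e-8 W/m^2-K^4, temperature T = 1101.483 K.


T^4 = 1.4720e+12
q = 0.551 * 5.67e-8 * 1.4720e+12 / 1000 = 45.988 kW/m^2

45.988 kW/m^2


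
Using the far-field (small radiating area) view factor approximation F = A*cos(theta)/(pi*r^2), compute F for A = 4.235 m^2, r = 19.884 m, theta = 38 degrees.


cos(38 deg) = 0.78801
pi*r^2 = 1242.1
F = 4.235 * 0.78801 / 1242.1 = 0.0026868

0.0026868


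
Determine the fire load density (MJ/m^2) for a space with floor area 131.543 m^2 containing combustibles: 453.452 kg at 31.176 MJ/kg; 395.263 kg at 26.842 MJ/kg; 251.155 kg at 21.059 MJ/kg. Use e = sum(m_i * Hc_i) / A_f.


Total energy = 453.452*31.176 + 395.263*26.842 + 251.155*21.059
= 14136.82 + 10609.65 + 5289.073
= 30035.54 MJ
e = 30035.54 / 131.543 = 228.33 MJ/m^2

228.33 MJ/m^2


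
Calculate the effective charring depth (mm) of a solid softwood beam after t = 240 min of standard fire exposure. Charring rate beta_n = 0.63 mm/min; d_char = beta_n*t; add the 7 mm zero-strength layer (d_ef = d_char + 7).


d_char = 0.63 * 240 = 151.2 mm
d_ef = 151.2 + 1.0*7 = 158.2 mm

158.2 mm


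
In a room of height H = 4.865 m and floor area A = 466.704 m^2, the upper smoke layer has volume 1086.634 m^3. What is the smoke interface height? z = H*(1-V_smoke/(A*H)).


V/(A*H) = 0.47858
1 - 0.47858 = 0.52142
z = 4.865 * 0.52142 = 2.5367 m

2.5367 m


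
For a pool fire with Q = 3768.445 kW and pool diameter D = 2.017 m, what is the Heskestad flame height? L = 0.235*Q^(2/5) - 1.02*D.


Q^(2/5) = 26.944
0.235 * Q^(2/5) = 6.3319
1.02 * D = 2.0573
L = 4.2745 m

4.2745 m


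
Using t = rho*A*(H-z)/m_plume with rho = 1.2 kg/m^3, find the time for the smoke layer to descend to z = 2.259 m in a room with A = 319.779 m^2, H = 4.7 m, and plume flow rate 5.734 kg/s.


H - z = 2.441 m
t = 1.2 * 319.779 * 2.441 / 5.734 = 163.36 s

163.36 s


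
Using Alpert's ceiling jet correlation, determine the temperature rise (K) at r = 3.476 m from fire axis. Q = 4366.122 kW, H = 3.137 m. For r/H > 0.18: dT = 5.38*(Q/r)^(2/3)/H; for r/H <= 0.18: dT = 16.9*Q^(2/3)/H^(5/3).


r/H = 3.476 / 3.137 = 1.1081
r/H > 0.18, so dT = 5.38*(Q/r)^(2/3)/H
Q/r = 1256.1
(Q/r)^(2/3) = 116.42
dT = 5.38 * 116.42 / 3.137 = 199.65 K

199.65 K
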